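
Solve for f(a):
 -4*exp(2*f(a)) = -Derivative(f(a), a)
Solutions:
 f(a) = log(-sqrt(-1/(C1 + 4*a))) - log(2)/2
 f(a) = log(-1/(C1 + 4*a))/2 - log(2)/2


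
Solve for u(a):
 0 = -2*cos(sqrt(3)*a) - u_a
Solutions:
 u(a) = C1 - 2*sqrt(3)*sin(sqrt(3)*a)/3


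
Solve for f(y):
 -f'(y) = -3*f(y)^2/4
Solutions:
 f(y) = -4/(C1 + 3*y)


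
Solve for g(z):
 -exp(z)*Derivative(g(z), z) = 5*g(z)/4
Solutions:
 g(z) = C1*exp(5*exp(-z)/4)


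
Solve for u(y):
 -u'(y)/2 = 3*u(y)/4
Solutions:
 u(y) = C1*exp(-3*y/2)


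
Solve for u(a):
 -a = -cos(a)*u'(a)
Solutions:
 u(a) = C1 + Integral(a/cos(a), a)


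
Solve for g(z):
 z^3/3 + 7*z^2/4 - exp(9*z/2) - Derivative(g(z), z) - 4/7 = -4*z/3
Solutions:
 g(z) = C1 + z^4/12 + 7*z^3/12 + 2*z^2/3 - 4*z/7 - 2*exp(9*z/2)/9


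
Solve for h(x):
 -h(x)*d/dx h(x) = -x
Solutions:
 h(x) = -sqrt(C1 + x^2)
 h(x) = sqrt(C1 + x^2)


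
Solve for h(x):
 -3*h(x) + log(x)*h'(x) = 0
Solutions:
 h(x) = C1*exp(3*li(x))


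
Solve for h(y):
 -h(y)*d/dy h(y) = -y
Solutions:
 h(y) = -sqrt(C1 + y^2)
 h(y) = sqrt(C1 + y^2)


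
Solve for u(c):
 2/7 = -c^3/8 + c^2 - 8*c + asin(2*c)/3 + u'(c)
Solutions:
 u(c) = C1 + c^4/32 - c^3/3 + 4*c^2 - c*asin(2*c)/3 + 2*c/7 - sqrt(1 - 4*c^2)/6


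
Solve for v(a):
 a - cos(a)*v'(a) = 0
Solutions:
 v(a) = C1 + Integral(a/cos(a), a)


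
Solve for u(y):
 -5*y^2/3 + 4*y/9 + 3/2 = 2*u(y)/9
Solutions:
 u(y) = -15*y^2/2 + 2*y + 27/4


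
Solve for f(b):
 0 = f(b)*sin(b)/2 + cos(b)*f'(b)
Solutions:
 f(b) = C1*sqrt(cos(b))


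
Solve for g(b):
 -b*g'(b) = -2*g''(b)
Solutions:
 g(b) = C1 + C2*erfi(b/2)


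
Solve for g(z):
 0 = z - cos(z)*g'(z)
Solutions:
 g(z) = C1 + Integral(z/cos(z), z)


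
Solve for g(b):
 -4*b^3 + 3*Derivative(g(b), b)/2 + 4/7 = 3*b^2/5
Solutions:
 g(b) = C1 + 2*b^4/3 + 2*b^3/15 - 8*b/21


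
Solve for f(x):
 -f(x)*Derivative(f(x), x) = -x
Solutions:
 f(x) = -sqrt(C1 + x^2)
 f(x) = sqrt(C1 + x^2)


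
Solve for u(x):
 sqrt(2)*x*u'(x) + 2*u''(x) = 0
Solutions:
 u(x) = C1 + C2*erf(2^(1/4)*x/2)


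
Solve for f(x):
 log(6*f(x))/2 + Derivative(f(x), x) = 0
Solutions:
 2*Integral(1/(log(_y) + log(6)), (_y, f(x))) = C1 - x


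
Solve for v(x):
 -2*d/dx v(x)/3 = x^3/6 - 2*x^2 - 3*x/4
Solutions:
 v(x) = C1 - x^4/16 + x^3 + 9*x^2/16


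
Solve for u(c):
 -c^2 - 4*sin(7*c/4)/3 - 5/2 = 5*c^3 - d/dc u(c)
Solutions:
 u(c) = C1 + 5*c^4/4 + c^3/3 + 5*c/2 - 16*cos(7*c/4)/21


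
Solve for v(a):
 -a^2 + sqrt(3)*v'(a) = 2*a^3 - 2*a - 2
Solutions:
 v(a) = C1 + sqrt(3)*a^4/6 + sqrt(3)*a^3/9 - sqrt(3)*a^2/3 - 2*sqrt(3)*a/3


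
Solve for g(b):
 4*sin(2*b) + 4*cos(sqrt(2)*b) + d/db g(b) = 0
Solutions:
 g(b) = C1 - 2*sqrt(2)*sin(sqrt(2)*b) + 2*cos(2*b)


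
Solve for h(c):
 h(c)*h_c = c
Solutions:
 h(c) = -sqrt(C1 + c^2)
 h(c) = sqrt(C1 + c^2)


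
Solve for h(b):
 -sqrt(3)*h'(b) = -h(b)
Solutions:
 h(b) = C1*exp(sqrt(3)*b/3)


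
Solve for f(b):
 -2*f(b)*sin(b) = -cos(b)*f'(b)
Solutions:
 f(b) = C1/cos(b)^2


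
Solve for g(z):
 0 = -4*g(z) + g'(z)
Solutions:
 g(z) = C1*exp(4*z)


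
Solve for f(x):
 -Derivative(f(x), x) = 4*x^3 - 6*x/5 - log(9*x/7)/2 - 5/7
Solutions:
 f(x) = C1 - x^4 + 3*x^2/5 + x*log(x)/2 - x*log(7)/2 + 3*x/14 + x*log(3)


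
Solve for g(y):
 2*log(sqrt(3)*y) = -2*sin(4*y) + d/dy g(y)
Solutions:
 g(y) = C1 + 2*y*log(y) - 2*y + y*log(3) - cos(4*y)/2


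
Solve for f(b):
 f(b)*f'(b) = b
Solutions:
 f(b) = -sqrt(C1 + b^2)
 f(b) = sqrt(C1 + b^2)


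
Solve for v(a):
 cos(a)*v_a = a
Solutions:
 v(a) = C1 + Integral(a/cos(a), a)


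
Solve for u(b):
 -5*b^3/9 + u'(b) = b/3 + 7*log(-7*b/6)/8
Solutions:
 u(b) = C1 + 5*b^4/36 + b^2/6 + 7*b*log(-b)/8 + 7*b*(-log(6) - 1 + log(7))/8


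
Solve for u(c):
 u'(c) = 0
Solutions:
 u(c) = C1


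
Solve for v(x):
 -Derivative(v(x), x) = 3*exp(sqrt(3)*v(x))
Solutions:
 v(x) = sqrt(3)*(2*log(1/(C1 + 3*x)) - log(3))/6


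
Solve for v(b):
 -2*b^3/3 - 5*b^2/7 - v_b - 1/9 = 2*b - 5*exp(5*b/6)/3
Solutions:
 v(b) = C1 - b^4/6 - 5*b^3/21 - b^2 - b/9 + 2*exp(5*b/6)


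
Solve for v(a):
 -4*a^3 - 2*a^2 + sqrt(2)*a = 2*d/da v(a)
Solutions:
 v(a) = C1 - a^4/2 - a^3/3 + sqrt(2)*a^2/4


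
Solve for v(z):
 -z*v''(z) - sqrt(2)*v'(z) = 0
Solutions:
 v(z) = C1 + C2*z^(1 - sqrt(2))


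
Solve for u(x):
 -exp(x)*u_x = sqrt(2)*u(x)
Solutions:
 u(x) = C1*exp(sqrt(2)*exp(-x))


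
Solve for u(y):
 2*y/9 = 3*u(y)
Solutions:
 u(y) = 2*y/27


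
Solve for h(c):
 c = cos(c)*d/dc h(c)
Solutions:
 h(c) = C1 + Integral(c/cos(c), c)


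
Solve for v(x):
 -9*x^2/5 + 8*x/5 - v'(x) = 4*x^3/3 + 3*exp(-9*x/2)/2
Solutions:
 v(x) = C1 - x^4/3 - 3*x^3/5 + 4*x^2/5 + exp(-9*x/2)/3


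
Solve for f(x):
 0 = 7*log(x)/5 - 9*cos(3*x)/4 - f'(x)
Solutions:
 f(x) = C1 + 7*x*log(x)/5 - 7*x/5 - 3*sin(3*x)/4


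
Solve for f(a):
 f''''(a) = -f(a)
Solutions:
 f(a) = (C1*sin(sqrt(2)*a/2) + C2*cos(sqrt(2)*a/2))*exp(-sqrt(2)*a/2) + (C3*sin(sqrt(2)*a/2) + C4*cos(sqrt(2)*a/2))*exp(sqrt(2)*a/2)


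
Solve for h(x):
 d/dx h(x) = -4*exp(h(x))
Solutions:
 h(x) = log(1/(C1 + 4*x))


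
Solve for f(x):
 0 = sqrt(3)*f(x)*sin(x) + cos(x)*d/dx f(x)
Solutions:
 f(x) = C1*cos(x)^(sqrt(3))


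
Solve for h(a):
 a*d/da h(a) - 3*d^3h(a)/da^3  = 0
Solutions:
 h(a) = C1 + Integral(C2*airyai(3^(2/3)*a/3) + C3*airybi(3^(2/3)*a/3), a)


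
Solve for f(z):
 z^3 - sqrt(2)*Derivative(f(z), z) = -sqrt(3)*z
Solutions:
 f(z) = C1 + sqrt(2)*z^4/8 + sqrt(6)*z^2/4


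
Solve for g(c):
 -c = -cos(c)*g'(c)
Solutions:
 g(c) = C1 + Integral(c/cos(c), c)


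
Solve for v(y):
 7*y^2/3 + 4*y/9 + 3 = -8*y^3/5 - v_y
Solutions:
 v(y) = C1 - 2*y^4/5 - 7*y^3/9 - 2*y^2/9 - 3*y


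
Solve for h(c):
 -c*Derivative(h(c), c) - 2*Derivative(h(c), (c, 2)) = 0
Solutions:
 h(c) = C1 + C2*erf(c/2)


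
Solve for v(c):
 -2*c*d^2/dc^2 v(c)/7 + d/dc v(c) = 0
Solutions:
 v(c) = C1 + C2*c^(9/2)


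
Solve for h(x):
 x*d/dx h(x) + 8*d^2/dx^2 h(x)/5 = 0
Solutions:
 h(x) = C1 + C2*erf(sqrt(5)*x/4)


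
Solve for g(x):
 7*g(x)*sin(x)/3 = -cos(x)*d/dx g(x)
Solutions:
 g(x) = C1*cos(x)^(7/3)


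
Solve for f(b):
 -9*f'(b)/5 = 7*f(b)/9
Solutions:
 f(b) = C1*exp(-35*b/81)


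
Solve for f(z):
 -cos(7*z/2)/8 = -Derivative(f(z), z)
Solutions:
 f(z) = C1 + sin(7*z/2)/28


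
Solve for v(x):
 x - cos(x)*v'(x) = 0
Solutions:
 v(x) = C1 + Integral(x/cos(x), x)


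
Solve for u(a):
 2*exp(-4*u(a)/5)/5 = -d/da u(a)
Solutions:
 u(a) = 5*log(-I*(C1 - 8*a/25)^(1/4))
 u(a) = 5*log(I*(C1 - 8*a/25)^(1/4))
 u(a) = 5*log(-(C1 - 8*a/25)^(1/4))
 u(a) = 5*log(C1 - 8*a/25)/4


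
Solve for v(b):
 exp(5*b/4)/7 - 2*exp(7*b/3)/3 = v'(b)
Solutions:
 v(b) = C1 + 4*exp(5*b/4)/35 - 2*exp(7*b/3)/7


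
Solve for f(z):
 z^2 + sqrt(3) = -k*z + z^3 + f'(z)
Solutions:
 f(z) = C1 + k*z^2/2 - z^4/4 + z^3/3 + sqrt(3)*z


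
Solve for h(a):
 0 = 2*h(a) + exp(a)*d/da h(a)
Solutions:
 h(a) = C1*exp(2*exp(-a))


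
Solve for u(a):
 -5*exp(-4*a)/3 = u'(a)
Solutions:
 u(a) = C1 + 5*exp(-4*a)/12


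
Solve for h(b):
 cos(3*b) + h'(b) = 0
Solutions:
 h(b) = C1 - sin(3*b)/3


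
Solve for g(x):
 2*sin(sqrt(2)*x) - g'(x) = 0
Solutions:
 g(x) = C1 - sqrt(2)*cos(sqrt(2)*x)


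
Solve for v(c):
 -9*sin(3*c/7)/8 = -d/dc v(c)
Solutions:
 v(c) = C1 - 21*cos(3*c/7)/8


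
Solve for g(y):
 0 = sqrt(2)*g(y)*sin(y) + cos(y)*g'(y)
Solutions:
 g(y) = C1*cos(y)^(sqrt(2))


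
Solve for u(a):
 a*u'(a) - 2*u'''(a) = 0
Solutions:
 u(a) = C1 + Integral(C2*airyai(2^(2/3)*a/2) + C3*airybi(2^(2/3)*a/2), a)


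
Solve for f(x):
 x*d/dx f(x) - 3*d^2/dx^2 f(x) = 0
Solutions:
 f(x) = C1 + C2*erfi(sqrt(6)*x/6)


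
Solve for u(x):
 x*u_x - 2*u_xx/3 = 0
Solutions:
 u(x) = C1 + C2*erfi(sqrt(3)*x/2)


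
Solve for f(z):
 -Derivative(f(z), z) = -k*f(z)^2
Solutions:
 f(z) = -1/(C1 + k*z)


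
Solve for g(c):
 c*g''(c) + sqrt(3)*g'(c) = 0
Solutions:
 g(c) = C1 + C2*c^(1 - sqrt(3))


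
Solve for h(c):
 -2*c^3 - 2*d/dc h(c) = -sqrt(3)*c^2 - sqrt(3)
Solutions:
 h(c) = C1 - c^4/4 + sqrt(3)*c^3/6 + sqrt(3)*c/2


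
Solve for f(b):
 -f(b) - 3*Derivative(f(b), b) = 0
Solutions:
 f(b) = C1*exp(-b/3)


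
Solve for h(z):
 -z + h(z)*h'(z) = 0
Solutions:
 h(z) = -sqrt(C1 + z^2)
 h(z) = sqrt(C1 + z^2)


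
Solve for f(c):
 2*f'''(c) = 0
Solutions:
 f(c) = C1 + C2*c + C3*c^2


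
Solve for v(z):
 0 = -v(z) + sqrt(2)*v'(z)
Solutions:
 v(z) = C1*exp(sqrt(2)*z/2)


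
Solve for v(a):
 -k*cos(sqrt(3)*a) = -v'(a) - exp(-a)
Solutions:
 v(a) = C1 + sqrt(3)*k*sin(sqrt(3)*a)/3 + exp(-a)


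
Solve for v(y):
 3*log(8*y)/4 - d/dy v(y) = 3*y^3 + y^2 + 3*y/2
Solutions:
 v(y) = C1 - 3*y^4/4 - y^3/3 - 3*y^2/4 + 3*y*log(y)/4 - 3*y/4 + 9*y*log(2)/4


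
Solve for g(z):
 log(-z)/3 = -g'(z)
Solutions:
 g(z) = C1 - z*log(-z)/3 + z/3


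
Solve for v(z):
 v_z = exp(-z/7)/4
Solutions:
 v(z) = C1 - 7*exp(-z/7)/4


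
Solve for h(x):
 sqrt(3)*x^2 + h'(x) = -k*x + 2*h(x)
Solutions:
 h(x) = C1*exp(2*x) + k*x/2 + k/4 + sqrt(3)*x^2/2 + sqrt(3)*x/2 + sqrt(3)/4


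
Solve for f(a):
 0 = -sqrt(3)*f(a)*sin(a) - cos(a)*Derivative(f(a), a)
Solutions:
 f(a) = C1*cos(a)^(sqrt(3))


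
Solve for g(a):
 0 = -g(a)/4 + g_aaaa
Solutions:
 g(a) = C1*exp(-sqrt(2)*a/2) + C2*exp(sqrt(2)*a/2) + C3*sin(sqrt(2)*a/2) + C4*cos(sqrt(2)*a/2)


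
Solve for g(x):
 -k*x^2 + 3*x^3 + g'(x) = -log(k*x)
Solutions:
 g(x) = C1 + k*x^3/3 - 3*x^4/4 - x*log(k*x) + x


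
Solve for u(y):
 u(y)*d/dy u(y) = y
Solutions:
 u(y) = -sqrt(C1 + y^2)
 u(y) = sqrt(C1 + y^2)


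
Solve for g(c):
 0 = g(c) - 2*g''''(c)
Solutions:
 g(c) = C1*exp(-2^(3/4)*c/2) + C2*exp(2^(3/4)*c/2) + C3*sin(2^(3/4)*c/2) + C4*cos(2^(3/4)*c/2)


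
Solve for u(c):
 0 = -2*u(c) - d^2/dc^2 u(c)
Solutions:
 u(c) = C1*sin(sqrt(2)*c) + C2*cos(sqrt(2)*c)


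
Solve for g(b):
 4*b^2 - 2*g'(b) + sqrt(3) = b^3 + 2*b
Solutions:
 g(b) = C1 - b^4/8 + 2*b^3/3 - b^2/2 + sqrt(3)*b/2


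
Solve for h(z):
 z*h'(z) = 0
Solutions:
 h(z) = C1


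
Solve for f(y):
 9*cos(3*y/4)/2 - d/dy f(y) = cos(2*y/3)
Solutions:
 f(y) = C1 - 3*sin(2*y/3)/2 + 6*sin(3*y/4)


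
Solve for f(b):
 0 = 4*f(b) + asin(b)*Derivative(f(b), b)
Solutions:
 f(b) = C1*exp(-4*Integral(1/asin(b), b))


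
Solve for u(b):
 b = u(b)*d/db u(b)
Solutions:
 u(b) = -sqrt(C1 + b^2)
 u(b) = sqrt(C1 + b^2)


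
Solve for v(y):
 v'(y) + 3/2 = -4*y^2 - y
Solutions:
 v(y) = C1 - 4*y^3/3 - y^2/2 - 3*y/2


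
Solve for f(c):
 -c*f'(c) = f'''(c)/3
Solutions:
 f(c) = C1 + Integral(C2*airyai(-3^(1/3)*c) + C3*airybi(-3^(1/3)*c), c)


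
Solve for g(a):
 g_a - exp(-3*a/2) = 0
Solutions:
 g(a) = C1 - 2*exp(-3*a/2)/3


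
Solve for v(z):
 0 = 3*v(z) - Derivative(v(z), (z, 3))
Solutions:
 v(z) = C3*exp(3^(1/3)*z) + (C1*sin(3^(5/6)*z/2) + C2*cos(3^(5/6)*z/2))*exp(-3^(1/3)*z/2)


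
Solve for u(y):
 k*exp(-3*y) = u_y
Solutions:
 u(y) = C1 - k*exp(-3*y)/3


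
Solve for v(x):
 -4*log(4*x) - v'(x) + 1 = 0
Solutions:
 v(x) = C1 - 4*x*log(x) - x*log(256) + 5*x


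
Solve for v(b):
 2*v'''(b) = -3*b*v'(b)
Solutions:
 v(b) = C1 + Integral(C2*airyai(-2^(2/3)*3^(1/3)*b/2) + C3*airybi(-2^(2/3)*3^(1/3)*b/2), b)


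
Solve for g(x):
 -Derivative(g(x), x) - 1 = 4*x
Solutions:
 g(x) = C1 - 2*x^2 - x


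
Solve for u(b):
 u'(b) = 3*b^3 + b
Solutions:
 u(b) = C1 + 3*b^4/4 + b^2/2


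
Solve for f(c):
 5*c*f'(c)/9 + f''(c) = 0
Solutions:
 f(c) = C1 + C2*erf(sqrt(10)*c/6)


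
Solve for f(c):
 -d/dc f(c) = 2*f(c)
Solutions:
 f(c) = C1*exp(-2*c)


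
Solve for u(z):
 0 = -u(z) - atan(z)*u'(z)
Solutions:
 u(z) = C1*exp(-Integral(1/atan(z), z))


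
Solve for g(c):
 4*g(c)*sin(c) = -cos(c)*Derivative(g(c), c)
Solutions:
 g(c) = C1*cos(c)^4


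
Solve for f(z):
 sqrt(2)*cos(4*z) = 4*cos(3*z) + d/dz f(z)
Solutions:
 f(z) = C1 - 4*sin(3*z)/3 + sqrt(2)*sin(4*z)/4


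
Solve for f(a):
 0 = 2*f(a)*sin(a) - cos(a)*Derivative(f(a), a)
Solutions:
 f(a) = C1/cos(a)^2


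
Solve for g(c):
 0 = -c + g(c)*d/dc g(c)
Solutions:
 g(c) = -sqrt(C1 + c^2)
 g(c) = sqrt(C1 + c^2)


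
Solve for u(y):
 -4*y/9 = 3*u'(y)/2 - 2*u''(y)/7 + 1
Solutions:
 u(y) = C1 + C2*exp(21*y/4) - 4*y^2/27 - 410*y/567


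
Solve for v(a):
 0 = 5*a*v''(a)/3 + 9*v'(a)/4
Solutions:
 v(a) = C1 + C2/a^(7/20)


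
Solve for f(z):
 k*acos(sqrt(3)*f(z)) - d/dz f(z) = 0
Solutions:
 Integral(1/acos(sqrt(3)*_y), (_y, f(z))) = C1 + k*z


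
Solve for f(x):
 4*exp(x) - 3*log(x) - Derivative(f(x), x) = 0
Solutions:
 f(x) = C1 - 3*x*log(x) + 3*x + 4*exp(x)


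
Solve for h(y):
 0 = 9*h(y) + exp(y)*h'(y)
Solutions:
 h(y) = C1*exp(9*exp(-y))


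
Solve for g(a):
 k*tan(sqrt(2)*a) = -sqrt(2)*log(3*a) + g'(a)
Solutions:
 g(a) = C1 + sqrt(2)*a*(log(a) - 1) + sqrt(2)*a*log(3) - sqrt(2)*k*log(cos(sqrt(2)*a))/2


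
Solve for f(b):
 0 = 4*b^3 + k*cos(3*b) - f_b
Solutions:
 f(b) = C1 + b^4 + k*sin(3*b)/3


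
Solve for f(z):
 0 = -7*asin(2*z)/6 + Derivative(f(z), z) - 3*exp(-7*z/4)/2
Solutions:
 f(z) = C1 + 7*z*asin(2*z)/6 + 7*sqrt(1 - 4*z^2)/12 - 6*exp(-7*z/4)/7


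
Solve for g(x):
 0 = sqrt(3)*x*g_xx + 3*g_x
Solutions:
 g(x) = C1 + C2*x^(1 - sqrt(3))


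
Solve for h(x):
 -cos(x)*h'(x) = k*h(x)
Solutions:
 h(x) = C1*exp(k*(log(sin(x) - 1) - log(sin(x) + 1))/2)


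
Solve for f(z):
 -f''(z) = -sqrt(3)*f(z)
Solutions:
 f(z) = C1*exp(-3^(1/4)*z) + C2*exp(3^(1/4)*z)


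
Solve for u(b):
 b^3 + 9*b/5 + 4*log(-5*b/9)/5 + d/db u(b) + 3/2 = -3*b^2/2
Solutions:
 u(b) = C1 - b^4/4 - b^3/2 - 9*b^2/10 - 4*b*log(-b)/5 + b*(-8*log(5) - 7 + 16*log(3))/10


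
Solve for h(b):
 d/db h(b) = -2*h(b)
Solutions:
 h(b) = C1*exp(-2*b)


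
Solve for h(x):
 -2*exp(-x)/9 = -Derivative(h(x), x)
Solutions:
 h(x) = C1 - 2*exp(-x)/9


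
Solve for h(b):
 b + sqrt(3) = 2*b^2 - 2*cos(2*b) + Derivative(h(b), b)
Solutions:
 h(b) = C1 - 2*b^3/3 + b^2/2 + sqrt(3)*b + sin(2*b)


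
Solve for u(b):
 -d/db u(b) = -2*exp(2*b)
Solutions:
 u(b) = C1 + exp(2*b)


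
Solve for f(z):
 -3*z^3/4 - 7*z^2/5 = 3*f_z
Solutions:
 f(z) = C1 - z^4/16 - 7*z^3/45


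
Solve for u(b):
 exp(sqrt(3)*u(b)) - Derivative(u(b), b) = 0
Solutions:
 u(b) = sqrt(3)*(2*log(-1/(C1 + b)) - log(3))/6


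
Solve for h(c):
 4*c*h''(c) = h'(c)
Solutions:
 h(c) = C1 + C2*c^(5/4)


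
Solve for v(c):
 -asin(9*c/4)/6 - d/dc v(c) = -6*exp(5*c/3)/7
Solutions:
 v(c) = C1 - c*asin(9*c/4)/6 - sqrt(16 - 81*c^2)/54 + 18*exp(5*c/3)/35


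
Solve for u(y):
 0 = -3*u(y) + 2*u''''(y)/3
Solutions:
 u(y) = C1*exp(-2^(3/4)*sqrt(3)*y/2) + C2*exp(2^(3/4)*sqrt(3)*y/2) + C3*sin(2^(3/4)*sqrt(3)*y/2) + C4*cos(2^(3/4)*sqrt(3)*y/2)


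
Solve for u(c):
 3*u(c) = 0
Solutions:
 u(c) = 0


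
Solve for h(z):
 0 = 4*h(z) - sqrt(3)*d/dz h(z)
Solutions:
 h(z) = C1*exp(4*sqrt(3)*z/3)


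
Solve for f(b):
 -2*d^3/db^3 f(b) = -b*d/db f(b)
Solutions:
 f(b) = C1 + Integral(C2*airyai(2^(2/3)*b/2) + C3*airybi(2^(2/3)*b/2), b)


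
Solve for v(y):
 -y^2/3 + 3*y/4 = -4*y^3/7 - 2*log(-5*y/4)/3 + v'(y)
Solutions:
 v(y) = C1 + y^4/7 - y^3/9 + 3*y^2/8 + 2*y*log(-y)/3 + 2*y*(-2*log(2) - 1 + log(5))/3


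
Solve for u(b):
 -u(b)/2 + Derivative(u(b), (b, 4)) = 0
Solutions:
 u(b) = C1*exp(-2^(3/4)*b/2) + C2*exp(2^(3/4)*b/2) + C3*sin(2^(3/4)*b/2) + C4*cos(2^(3/4)*b/2)


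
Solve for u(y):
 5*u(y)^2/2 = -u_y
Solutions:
 u(y) = 2/(C1 + 5*y)


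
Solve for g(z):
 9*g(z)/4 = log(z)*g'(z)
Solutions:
 g(z) = C1*exp(9*li(z)/4)


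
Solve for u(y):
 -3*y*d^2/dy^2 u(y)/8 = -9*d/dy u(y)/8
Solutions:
 u(y) = C1 + C2*y^4


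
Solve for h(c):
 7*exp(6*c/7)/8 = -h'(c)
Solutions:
 h(c) = C1 - 49*exp(6*c/7)/48


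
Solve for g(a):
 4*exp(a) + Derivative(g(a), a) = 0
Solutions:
 g(a) = C1 - 4*exp(a)


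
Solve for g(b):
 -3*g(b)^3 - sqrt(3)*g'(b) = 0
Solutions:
 g(b) = -sqrt(2)*sqrt(-1/(C1 - sqrt(3)*b))/2
 g(b) = sqrt(2)*sqrt(-1/(C1 - sqrt(3)*b))/2


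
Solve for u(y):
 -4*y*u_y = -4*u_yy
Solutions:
 u(y) = C1 + C2*erfi(sqrt(2)*y/2)


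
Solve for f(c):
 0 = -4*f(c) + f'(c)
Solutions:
 f(c) = C1*exp(4*c)


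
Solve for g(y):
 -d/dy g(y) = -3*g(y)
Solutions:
 g(y) = C1*exp(3*y)


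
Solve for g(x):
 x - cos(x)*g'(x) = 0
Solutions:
 g(x) = C1 + Integral(x/cos(x), x)


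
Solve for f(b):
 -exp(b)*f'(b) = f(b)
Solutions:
 f(b) = C1*exp(exp(-b))


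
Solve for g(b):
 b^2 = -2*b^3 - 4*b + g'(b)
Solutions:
 g(b) = C1 + b^4/2 + b^3/3 + 2*b^2


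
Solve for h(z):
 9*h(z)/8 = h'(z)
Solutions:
 h(z) = C1*exp(9*z/8)


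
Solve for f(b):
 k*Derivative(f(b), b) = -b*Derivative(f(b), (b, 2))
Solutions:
 f(b) = C1 + b^(1 - re(k))*(C2*sin(log(b)*Abs(im(k))) + C3*cos(log(b)*im(k)))


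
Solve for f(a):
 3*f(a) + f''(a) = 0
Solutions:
 f(a) = C1*sin(sqrt(3)*a) + C2*cos(sqrt(3)*a)


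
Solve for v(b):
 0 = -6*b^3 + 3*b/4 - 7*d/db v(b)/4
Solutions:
 v(b) = C1 - 6*b^4/7 + 3*b^2/14


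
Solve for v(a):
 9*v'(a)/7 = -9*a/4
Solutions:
 v(a) = C1 - 7*a^2/8


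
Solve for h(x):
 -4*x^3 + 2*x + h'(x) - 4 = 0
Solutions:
 h(x) = C1 + x^4 - x^2 + 4*x


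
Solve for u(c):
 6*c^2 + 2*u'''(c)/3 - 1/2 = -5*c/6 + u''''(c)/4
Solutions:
 u(c) = C1 + C2*c + C3*c^2 + C4*exp(8*c/3) - 3*c^5/20 - c^4/3 - 3*c^3/8


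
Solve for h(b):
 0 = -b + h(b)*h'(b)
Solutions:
 h(b) = -sqrt(C1 + b^2)
 h(b) = sqrt(C1 + b^2)


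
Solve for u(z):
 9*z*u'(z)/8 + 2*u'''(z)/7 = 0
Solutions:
 u(z) = C1 + Integral(C2*airyai(-2^(2/3)*63^(1/3)*z/4) + C3*airybi(-2^(2/3)*63^(1/3)*z/4), z)


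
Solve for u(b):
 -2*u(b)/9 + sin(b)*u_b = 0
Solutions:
 u(b) = C1*(cos(b) - 1)^(1/9)/(cos(b) + 1)^(1/9)


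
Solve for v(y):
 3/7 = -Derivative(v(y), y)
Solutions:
 v(y) = C1 - 3*y/7


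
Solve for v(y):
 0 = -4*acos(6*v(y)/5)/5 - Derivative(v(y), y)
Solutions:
 Integral(1/acos(6*_y/5), (_y, v(y))) = C1 - 4*y/5


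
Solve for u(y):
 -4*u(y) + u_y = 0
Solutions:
 u(y) = C1*exp(4*y)


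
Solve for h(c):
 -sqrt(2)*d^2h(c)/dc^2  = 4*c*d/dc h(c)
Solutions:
 h(c) = C1 + C2*erf(2^(1/4)*c)


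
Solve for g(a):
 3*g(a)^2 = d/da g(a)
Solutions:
 g(a) = -1/(C1 + 3*a)


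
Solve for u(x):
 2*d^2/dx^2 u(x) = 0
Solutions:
 u(x) = C1 + C2*x


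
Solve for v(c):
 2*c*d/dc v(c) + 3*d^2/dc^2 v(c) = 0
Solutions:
 v(c) = C1 + C2*erf(sqrt(3)*c/3)


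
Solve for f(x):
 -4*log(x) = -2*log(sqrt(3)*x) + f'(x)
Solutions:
 f(x) = C1 - 2*x*log(x) + x*log(3) + 2*x


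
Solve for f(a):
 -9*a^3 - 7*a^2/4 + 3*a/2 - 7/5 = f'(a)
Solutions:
 f(a) = C1 - 9*a^4/4 - 7*a^3/12 + 3*a^2/4 - 7*a/5


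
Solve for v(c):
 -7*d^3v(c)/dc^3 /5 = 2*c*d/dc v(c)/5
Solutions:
 v(c) = C1 + Integral(C2*airyai(-2^(1/3)*7^(2/3)*c/7) + C3*airybi(-2^(1/3)*7^(2/3)*c/7), c)


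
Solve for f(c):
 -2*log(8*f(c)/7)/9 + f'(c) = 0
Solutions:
 -9*Integral(1/(log(_y) - log(7) + 3*log(2)), (_y, f(c)))/2 = C1 - c


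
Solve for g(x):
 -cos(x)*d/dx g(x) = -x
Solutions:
 g(x) = C1 + Integral(x/cos(x), x)


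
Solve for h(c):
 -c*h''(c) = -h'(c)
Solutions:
 h(c) = C1 + C2*c^2


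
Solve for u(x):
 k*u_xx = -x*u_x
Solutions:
 u(x) = C1 + C2*sqrt(k)*erf(sqrt(2)*x*sqrt(1/k)/2)


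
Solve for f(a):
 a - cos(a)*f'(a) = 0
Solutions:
 f(a) = C1 + Integral(a/cos(a), a)


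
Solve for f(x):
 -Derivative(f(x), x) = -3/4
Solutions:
 f(x) = C1 + 3*x/4


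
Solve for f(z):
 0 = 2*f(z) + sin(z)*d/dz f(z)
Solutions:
 f(z) = C1*(cos(z) + 1)/(cos(z) - 1)


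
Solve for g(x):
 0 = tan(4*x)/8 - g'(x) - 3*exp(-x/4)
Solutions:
 g(x) = C1 + log(tan(4*x)^2 + 1)/64 + 12*exp(-x/4)


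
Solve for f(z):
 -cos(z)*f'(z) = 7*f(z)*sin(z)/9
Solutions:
 f(z) = C1*cos(z)^(7/9)


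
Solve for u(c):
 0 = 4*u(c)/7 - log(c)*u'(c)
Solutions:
 u(c) = C1*exp(4*li(c)/7)


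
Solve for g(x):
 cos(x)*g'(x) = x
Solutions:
 g(x) = C1 + Integral(x/cos(x), x)


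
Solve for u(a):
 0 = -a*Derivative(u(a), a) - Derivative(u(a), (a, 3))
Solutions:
 u(a) = C1 + Integral(C2*airyai(-a) + C3*airybi(-a), a)


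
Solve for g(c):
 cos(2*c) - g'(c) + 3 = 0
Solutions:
 g(c) = C1 + 3*c + sin(2*c)/2


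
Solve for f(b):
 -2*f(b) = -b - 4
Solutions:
 f(b) = b/2 + 2


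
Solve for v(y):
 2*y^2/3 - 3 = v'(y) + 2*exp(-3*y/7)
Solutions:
 v(y) = C1 + 2*y^3/9 - 3*y + 14*exp(-3*y/7)/3


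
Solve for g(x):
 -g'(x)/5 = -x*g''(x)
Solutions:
 g(x) = C1 + C2*x^(6/5)


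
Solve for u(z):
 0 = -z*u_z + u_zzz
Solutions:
 u(z) = C1 + Integral(C2*airyai(z) + C3*airybi(z), z)


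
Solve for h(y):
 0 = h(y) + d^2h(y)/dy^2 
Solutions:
 h(y) = C1*sin(y) + C2*cos(y)


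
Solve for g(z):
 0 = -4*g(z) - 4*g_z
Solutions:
 g(z) = C1*exp(-z)


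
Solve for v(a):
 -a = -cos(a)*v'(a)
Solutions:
 v(a) = C1 + Integral(a/cos(a), a)


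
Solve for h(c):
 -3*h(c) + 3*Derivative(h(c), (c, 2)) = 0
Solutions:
 h(c) = C1*exp(-c) + C2*exp(c)


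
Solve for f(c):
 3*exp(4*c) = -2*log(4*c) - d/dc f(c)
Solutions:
 f(c) = C1 - 2*c*log(c) + 2*c*(1 - 2*log(2)) - 3*exp(4*c)/4


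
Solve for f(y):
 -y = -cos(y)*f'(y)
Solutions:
 f(y) = C1 + Integral(y/cos(y), y)


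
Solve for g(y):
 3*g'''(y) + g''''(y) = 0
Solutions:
 g(y) = C1 + C2*y + C3*y^2 + C4*exp(-3*y)


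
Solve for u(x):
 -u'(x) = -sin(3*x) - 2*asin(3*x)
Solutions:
 u(x) = C1 + 2*x*asin(3*x) + 2*sqrt(1 - 9*x^2)/3 - cos(3*x)/3


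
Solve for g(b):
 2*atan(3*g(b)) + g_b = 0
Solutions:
 Integral(1/atan(3*_y), (_y, g(b))) = C1 - 2*b


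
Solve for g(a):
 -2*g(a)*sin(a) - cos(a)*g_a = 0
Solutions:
 g(a) = C1*cos(a)^2


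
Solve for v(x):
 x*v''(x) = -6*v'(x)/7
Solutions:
 v(x) = C1 + C2*x^(1/7)


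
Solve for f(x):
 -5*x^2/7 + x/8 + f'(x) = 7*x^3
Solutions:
 f(x) = C1 + 7*x^4/4 + 5*x^3/21 - x^2/16


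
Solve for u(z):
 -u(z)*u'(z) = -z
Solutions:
 u(z) = -sqrt(C1 + z^2)
 u(z) = sqrt(C1 + z^2)


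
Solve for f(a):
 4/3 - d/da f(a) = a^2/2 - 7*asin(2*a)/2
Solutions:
 f(a) = C1 - a^3/6 + 7*a*asin(2*a)/2 + 4*a/3 + 7*sqrt(1 - 4*a^2)/4


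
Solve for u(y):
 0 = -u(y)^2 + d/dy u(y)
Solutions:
 u(y) = -1/(C1 + y)


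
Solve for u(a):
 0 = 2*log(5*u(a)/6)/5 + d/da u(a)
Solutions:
 5*Integral(1/(log(_y) - log(6) + log(5)), (_y, u(a)))/2 = C1 - a


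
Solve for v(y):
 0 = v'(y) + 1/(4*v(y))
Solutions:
 v(y) = -sqrt(C1 - 2*y)/2
 v(y) = sqrt(C1 - 2*y)/2


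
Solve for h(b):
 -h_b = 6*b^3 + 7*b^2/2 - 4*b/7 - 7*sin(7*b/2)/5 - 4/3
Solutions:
 h(b) = C1 - 3*b^4/2 - 7*b^3/6 + 2*b^2/7 + 4*b/3 - 2*cos(7*b/2)/5


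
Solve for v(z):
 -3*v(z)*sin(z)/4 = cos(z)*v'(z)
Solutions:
 v(z) = C1*cos(z)^(3/4)


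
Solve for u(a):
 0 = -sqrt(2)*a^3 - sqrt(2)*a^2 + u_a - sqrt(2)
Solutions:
 u(a) = C1 + sqrt(2)*a^4/4 + sqrt(2)*a^3/3 + sqrt(2)*a


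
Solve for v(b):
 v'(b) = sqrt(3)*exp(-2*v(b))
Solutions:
 v(b) = log(-sqrt(C1 + 2*sqrt(3)*b))
 v(b) = log(C1 + 2*sqrt(3)*b)/2


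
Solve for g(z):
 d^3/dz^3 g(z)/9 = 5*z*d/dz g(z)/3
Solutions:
 g(z) = C1 + Integral(C2*airyai(15^(1/3)*z) + C3*airybi(15^(1/3)*z), z)


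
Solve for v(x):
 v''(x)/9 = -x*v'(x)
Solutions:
 v(x) = C1 + C2*erf(3*sqrt(2)*x/2)


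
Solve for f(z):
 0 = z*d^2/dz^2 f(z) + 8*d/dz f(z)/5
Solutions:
 f(z) = C1 + C2/z^(3/5)


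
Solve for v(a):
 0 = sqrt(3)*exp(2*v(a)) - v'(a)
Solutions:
 v(a) = log(-sqrt(-1/(C1 + sqrt(3)*a))) - log(2)/2
 v(a) = log(-1/(C1 + sqrt(3)*a))/2 - log(2)/2


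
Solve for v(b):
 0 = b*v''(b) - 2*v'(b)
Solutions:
 v(b) = C1 + C2*b^3


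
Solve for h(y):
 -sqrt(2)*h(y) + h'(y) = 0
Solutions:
 h(y) = C1*exp(sqrt(2)*y)


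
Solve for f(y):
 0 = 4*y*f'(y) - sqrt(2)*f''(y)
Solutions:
 f(y) = C1 + C2*erfi(2^(1/4)*y)


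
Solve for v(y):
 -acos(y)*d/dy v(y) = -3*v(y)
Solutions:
 v(y) = C1*exp(3*Integral(1/acos(y), y))


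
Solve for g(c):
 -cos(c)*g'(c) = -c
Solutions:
 g(c) = C1 + Integral(c/cos(c), c)


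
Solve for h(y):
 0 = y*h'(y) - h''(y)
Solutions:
 h(y) = C1 + C2*erfi(sqrt(2)*y/2)


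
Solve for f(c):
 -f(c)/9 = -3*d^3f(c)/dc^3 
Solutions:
 f(c) = C3*exp(c/3) + (C1*sin(sqrt(3)*c/6) + C2*cos(sqrt(3)*c/6))*exp(-c/6)


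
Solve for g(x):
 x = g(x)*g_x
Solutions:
 g(x) = -sqrt(C1 + x^2)
 g(x) = sqrt(C1 + x^2)


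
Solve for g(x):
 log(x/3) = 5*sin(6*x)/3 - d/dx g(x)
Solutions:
 g(x) = C1 - x*log(x) + x + x*log(3) - 5*cos(6*x)/18


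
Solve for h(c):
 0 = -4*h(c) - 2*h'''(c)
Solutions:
 h(c) = C3*exp(-2^(1/3)*c) + (C1*sin(2^(1/3)*sqrt(3)*c/2) + C2*cos(2^(1/3)*sqrt(3)*c/2))*exp(2^(1/3)*c/2)


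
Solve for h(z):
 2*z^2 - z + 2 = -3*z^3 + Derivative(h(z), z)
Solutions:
 h(z) = C1 + 3*z^4/4 + 2*z^3/3 - z^2/2 + 2*z


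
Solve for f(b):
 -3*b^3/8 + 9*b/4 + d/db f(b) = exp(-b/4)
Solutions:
 f(b) = C1 + 3*b^4/32 - 9*b^2/8 - 4*exp(-b/4)


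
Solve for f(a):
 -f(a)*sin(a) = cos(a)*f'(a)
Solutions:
 f(a) = C1*cos(a)


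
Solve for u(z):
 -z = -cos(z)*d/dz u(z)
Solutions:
 u(z) = C1 + Integral(z/cos(z), z)


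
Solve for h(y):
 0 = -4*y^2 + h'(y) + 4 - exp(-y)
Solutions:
 h(y) = C1 + 4*y^3/3 - 4*y - exp(-y)


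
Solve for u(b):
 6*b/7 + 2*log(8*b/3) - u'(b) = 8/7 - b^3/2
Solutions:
 u(b) = C1 + b^4/8 + 3*b^2/7 + 2*b*log(b) - 22*b/7 - 2*b*log(3) + 6*b*log(2)


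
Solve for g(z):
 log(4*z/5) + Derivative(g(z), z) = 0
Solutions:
 g(z) = C1 - z*log(z) + z*log(5/4) + z


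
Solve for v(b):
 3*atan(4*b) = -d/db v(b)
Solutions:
 v(b) = C1 - 3*b*atan(4*b) + 3*log(16*b^2 + 1)/8


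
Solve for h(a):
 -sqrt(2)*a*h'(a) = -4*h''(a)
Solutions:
 h(a) = C1 + C2*erfi(2^(3/4)*a/4)


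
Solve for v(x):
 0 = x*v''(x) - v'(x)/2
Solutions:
 v(x) = C1 + C2*x^(3/2)


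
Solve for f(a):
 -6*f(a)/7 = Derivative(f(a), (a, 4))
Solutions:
 f(a) = (C1*sin(14^(3/4)*3^(1/4)*a/14) + C2*cos(14^(3/4)*3^(1/4)*a/14))*exp(-14^(3/4)*3^(1/4)*a/14) + (C3*sin(14^(3/4)*3^(1/4)*a/14) + C4*cos(14^(3/4)*3^(1/4)*a/14))*exp(14^(3/4)*3^(1/4)*a/14)


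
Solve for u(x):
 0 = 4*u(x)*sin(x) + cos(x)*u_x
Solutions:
 u(x) = C1*cos(x)^4


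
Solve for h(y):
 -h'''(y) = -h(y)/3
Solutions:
 h(y) = C3*exp(3^(2/3)*y/3) + (C1*sin(3^(1/6)*y/2) + C2*cos(3^(1/6)*y/2))*exp(-3^(2/3)*y/6)


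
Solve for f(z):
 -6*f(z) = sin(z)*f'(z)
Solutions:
 f(z) = C1*(cos(z)^3 + 3*cos(z)^2 + 3*cos(z) + 1)/(cos(z)^3 - 3*cos(z)^2 + 3*cos(z) - 1)


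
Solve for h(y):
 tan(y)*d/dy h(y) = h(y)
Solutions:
 h(y) = C1*sin(y)


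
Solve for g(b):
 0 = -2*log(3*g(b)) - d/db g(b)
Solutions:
 Integral(1/(log(_y) + log(3)), (_y, g(b)))/2 = C1 - b


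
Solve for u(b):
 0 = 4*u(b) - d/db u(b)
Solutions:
 u(b) = C1*exp(4*b)


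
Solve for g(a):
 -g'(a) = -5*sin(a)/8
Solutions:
 g(a) = C1 - 5*cos(a)/8


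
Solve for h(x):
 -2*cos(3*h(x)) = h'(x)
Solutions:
 h(x) = -asin((C1 + exp(12*x))/(C1 - exp(12*x)))/3 + pi/3
 h(x) = asin((C1 + exp(12*x))/(C1 - exp(12*x)))/3


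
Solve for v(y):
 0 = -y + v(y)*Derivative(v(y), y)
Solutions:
 v(y) = -sqrt(C1 + y^2)
 v(y) = sqrt(C1 + y^2)


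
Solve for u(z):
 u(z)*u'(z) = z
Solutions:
 u(z) = -sqrt(C1 + z^2)
 u(z) = sqrt(C1 + z^2)


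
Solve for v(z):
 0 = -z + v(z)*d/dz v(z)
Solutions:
 v(z) = -sqrt(C1 + z^2)
 v(z) = sqrt(C1 + z^2)


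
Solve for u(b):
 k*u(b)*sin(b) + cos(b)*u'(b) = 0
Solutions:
 u(b) = C1*exp(k*log(cos(b)))


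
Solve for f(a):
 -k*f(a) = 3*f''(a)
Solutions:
 f(a) = C1*exp(-sqrt(3)*a*sqrt(-k)/3) + C2*exp(sqrt(3)*a*sqrt(-k)/3)


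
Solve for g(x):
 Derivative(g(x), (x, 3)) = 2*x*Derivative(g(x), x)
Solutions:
 g(x) = C1 + Integral(C2*airyai(2^(1/3)*x) + C3*airybi(2^(1/3)*x), x)


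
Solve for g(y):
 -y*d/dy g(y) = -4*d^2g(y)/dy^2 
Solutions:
 g(y) = C1 + C2*erfi(sqrt(2)*y/4)


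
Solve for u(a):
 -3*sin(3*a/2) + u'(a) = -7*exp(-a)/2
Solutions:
 u(a) = C1 - 2*cos(3*a/2) + 7*exp(-a)/2


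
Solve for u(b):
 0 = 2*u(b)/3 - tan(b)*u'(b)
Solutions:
 u(b) = C1*sin(b)^(2/3)


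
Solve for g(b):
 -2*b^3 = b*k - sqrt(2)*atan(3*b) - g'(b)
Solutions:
 g(b) = C1 + b^4/2 + b^2*k/2 - sqrt(2)*(b*atan(3*b) - log(9*b^2 + 1)/6)


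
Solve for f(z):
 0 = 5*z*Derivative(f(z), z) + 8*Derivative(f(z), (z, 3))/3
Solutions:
 f(z) = C1 + Integral(C2*airyai(-15^(1/3)*z/2) + C3*airybi(-15^(1/3)*z/2), z)


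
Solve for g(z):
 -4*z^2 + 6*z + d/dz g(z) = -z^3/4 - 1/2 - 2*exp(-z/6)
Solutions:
 g(z) = C1 - z^4/16 + 4*z^3/3 - 3*z^2 - z/2 + 12*exp(-z/6)


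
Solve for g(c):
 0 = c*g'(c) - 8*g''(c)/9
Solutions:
 g(c) = C1 + C2*erfi(3*c/4)


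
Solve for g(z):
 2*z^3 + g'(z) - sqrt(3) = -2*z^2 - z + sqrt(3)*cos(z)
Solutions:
 g(z) = C1 - z^4/2 - 2*z^3/3 - z^2/2 + sqrt(3)*z + sqrt(3)*sin(z)


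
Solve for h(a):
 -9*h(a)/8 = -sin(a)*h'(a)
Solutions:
 h(a) = C1*(cos(a) - 1)^(9/16)/(cos(a) + 1)^(9/16)


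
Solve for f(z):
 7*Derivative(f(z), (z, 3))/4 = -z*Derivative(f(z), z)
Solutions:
 f(z) = C1 + Integral(C2*airyai(-14^(2/3)*z/7) + C3*airybi(-14^(2/3)*z/7), z)


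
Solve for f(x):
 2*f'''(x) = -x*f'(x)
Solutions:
 f(x) = C1 + Integral(C2*airyai(-2^(2/3)*x/2) + C3*airybi(-2^(2/3)*x/2), x)


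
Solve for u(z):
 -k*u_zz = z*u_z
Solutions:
 u(z) = C1 + C2*sqrt(k)*erf(sqrt(2)*z*sqrt(1/k)/2)


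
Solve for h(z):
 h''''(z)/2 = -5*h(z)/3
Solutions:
 h(z) = (C1*sin(5^(1/4)*6^(3/4)*z/6) + C2*cos(5^(1/4)*6^(3/4)*z/6))*exp(-5^(1/4)*6^(3/4)*z/6) + (C3*sin(5^(1/4)*6^(3/4)*z/6) + C4*cos(5^(1/4)*6^(3/4)*z/6))*exp(5^(1/4)*6^(3/4)*z/6)


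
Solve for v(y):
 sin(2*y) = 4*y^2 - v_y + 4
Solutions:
 v(y) = C1 + 4*y^3/3 + 4*y + cos(2*y)/2


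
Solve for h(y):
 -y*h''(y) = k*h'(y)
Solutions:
 h(y) = C1 + y^(1 - re(k))*(C2*sin(log(y)*Abs(im(k))) + C3*cos(log(y)*im(k)))


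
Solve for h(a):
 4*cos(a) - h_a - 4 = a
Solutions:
 h(a) = C1 - a^2/2 - 4*a + 4*sin(a)


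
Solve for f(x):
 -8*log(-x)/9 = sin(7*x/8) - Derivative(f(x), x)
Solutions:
 f(x) = C1 + 8*x*log(-x)/9 - 8*x/9 - 8*cos(7*x/8)/7


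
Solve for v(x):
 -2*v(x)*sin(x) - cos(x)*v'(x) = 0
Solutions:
 v(x) = C1*cos(x)^2


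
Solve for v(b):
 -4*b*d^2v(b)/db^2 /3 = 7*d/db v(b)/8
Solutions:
 v(b) = C1 + C2*b^(11/32)


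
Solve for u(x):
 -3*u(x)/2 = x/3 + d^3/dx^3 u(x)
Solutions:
 u(x) = C3*exp(-2^(2/3)*3^(1/3)*x/2) - 2*x/9 + (C1*sin(2^(2/3)*3^(5/6)*x/4) + C2*cos(2^(2/3)*3^(5/6)*x/4))*exp(2^(2/3)*3^(1/3)*x/4)


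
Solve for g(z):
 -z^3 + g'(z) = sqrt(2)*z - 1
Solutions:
 g(z) = C1 + z^4/4 + sqrt(2)*z^2/2 - z


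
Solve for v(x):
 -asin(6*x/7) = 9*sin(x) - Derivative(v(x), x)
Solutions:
 v(x) = C1 + x*asin(6*x/7) + sqrt(49 - 36*x^2)/6 - 9*cos(x)


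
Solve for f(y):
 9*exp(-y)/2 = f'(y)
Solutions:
 f(y) = C1 - 9*exp(-y)/2


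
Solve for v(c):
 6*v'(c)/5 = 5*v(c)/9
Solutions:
 v(c) = C1*exp(25*c/54)


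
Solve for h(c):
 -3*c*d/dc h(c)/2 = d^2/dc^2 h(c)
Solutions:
 h(c) = C1 + C2*erf(sqrt(3)*c/2)


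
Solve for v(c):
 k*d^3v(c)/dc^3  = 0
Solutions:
 v(c) = C1 + C2*c + C3*c^2


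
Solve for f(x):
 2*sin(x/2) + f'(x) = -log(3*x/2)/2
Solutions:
 f(x) = C1 - x*log(x)/2 - x*log(3) + x/2 + x*log(6)/2 + 4*cos(x/2)


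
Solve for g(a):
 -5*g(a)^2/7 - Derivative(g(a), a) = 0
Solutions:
 g(a) = 7/(C1 + 5*a)


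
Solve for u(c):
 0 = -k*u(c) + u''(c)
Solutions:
 u(c) = C1*exp(-c*sqrt(k)) + C2*exp(c*sqrt(k))


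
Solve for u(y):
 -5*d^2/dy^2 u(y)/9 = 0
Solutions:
 u(y) = C1 + C2*y


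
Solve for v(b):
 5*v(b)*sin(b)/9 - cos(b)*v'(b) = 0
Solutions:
 v(b) = C1/cos(b)^(5/9)


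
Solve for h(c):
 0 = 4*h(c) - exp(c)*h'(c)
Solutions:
 h(c) = C1*exp(-4*exp(-c))


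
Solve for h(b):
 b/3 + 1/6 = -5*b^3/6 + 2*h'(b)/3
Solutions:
 h(b) = C1 + 5*b^4/16 + b^2/4 + b/4


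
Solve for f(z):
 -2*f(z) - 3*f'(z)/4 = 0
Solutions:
 f(z) = C1*exp(-8*z/3)


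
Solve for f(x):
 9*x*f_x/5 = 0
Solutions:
 f(x) = C1


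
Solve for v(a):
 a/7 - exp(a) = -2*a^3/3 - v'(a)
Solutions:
 v(a) = C1 - a^4/6 - a^2/14 + exp(a)


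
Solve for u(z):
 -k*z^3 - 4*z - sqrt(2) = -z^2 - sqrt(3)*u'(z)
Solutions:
 u(z) = C1 + sqrt(3)*k*z^4/12 - sqrt(3)*z^3/9 + 2*sqrt(3)*z^2/3 + sqrt(6)*z/3


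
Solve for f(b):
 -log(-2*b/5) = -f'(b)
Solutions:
 f(b) = C1 + b*log(-b) + b*(-log(5) - 1 + log(2))


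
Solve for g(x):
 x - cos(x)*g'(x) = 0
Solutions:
 g(x) = C1 + Integral(x/cos(x), x)


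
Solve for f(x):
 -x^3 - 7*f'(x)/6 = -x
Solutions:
 f(x) = C1 - 3*x^4/14 + 3*x^2/7


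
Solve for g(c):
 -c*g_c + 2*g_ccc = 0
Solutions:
 g(c) = C1 + Integral(C2*airyai(2^(2/3)*c/2) + C3*airybi(2^(2/3)*c/2), c)


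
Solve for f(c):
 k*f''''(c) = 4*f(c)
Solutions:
 f(c) = C1*exp(-sqrt(2)*c*(1/k)^(1/4)) + C2*exp(sqrt(2)*c*(1/k)^(1/4)) + C3*exp(-sqrt(2)*I*c*(1/k)^(1/4)) + C4*exp(sqrt(2)*I*c*(1/k)^(1/4))


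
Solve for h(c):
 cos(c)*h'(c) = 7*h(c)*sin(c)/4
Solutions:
 h(c) = C1/cos(c)^(7/4)


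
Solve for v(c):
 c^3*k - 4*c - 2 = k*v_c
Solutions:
 v(c) = C1 + c^4/4 - 2*c^2/k - 2*c/k


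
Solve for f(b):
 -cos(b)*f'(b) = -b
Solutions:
 f(b) = C1 + Integral(b/cos(b), b)


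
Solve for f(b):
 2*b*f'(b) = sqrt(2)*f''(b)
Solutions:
 f(b) = C1 + C2*erfi(2^(3/4)*b/2)


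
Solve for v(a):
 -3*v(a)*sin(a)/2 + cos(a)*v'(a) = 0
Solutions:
 v(a) = C1/cos(a)^(3/2)


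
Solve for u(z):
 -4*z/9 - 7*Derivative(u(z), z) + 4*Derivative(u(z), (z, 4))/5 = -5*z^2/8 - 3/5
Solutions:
 u(z) = C1 + C4*exp(70^(1/3)*z/2) + 5*z^3/168 - 2*z^2/63 + 3*z/35 + (C2*sin(sqrt(3)*70^(1/3)*z/4) + C3*cos(sqrt(3)*70^(1/3)*z/4))*exp(-70^(1/3)*z/4)


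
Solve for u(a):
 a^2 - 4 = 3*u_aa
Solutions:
 u(a) = C1 + C2*a + a^4/36 - 2*a^2/3


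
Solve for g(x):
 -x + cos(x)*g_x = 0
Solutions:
 g(x) = C1 + Integral(x/cos(x), x)


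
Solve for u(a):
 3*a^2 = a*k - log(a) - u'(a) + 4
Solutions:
 u(a) = C1 - a^3 + a^2*k/2 - a*log(a) + 5*a


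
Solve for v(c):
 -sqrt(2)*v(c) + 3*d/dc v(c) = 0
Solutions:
 v(c) = C1*exp(sqrt(2)*c/3)


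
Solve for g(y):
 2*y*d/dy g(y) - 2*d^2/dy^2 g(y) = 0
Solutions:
 g(y) = C1 + C2*erfi(sqrt(2)*y/2)


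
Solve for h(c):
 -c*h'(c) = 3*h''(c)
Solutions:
 h(c) = C1 + C2*erf(sqrt(6)*c/6)


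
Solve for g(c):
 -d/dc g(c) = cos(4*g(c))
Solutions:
 g(c) = -asin((C1 + exp(8*c))/(C1 - exp(8*c)))/4 + pi/4
 g(c) = asin((C1 + exp(8*c))/(C1 - exp(8*c)))/4


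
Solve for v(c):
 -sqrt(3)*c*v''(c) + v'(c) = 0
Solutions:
 v(c) = C1 + C2*c^(sqrt(3)/3 + 1)


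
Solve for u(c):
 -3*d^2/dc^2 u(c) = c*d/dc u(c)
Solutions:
 u(c) = C1 + C2*erf(sqrt(6)*c/6)


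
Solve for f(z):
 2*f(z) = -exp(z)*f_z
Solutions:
 f(z) = C1*exp(2*exp(-z))


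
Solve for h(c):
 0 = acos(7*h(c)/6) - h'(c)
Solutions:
 Integral(1/acos(7*_y/6), (_y, h(c))) = C1 + c


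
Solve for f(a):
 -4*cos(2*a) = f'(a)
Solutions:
 f(a) = C1 - 2*sin(2*a)


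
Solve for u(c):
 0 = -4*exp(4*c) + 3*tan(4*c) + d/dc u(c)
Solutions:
 u(c) = C1 + exp(4*c) + 3*log(cos(4*c))/4


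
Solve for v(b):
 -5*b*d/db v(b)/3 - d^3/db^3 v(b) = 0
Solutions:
 v(b) = C1 + Integral(C2*airyai(-3^(2/3)*5^(1/3)*b/3) + C3*airybi(-3^(2/3)*5^(1/3)*b/3), b)


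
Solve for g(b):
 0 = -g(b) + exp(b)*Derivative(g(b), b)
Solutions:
 g(b) = C1*exp(-exp(-b))


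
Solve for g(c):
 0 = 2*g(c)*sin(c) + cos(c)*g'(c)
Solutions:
 g(c) = C1*cos(c)^2


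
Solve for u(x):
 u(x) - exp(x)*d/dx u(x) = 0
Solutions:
 u(x) = C1*exp(-exp(-x))


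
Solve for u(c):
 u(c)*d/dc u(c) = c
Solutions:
 u(c) = -sqrt(C1 + c^2)
 u(c) = sqrt(C1 + c^2)


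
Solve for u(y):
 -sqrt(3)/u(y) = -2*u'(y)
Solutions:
 u(y) = -sqrt(C1 + sqrt(3)*y)
 u(y) = sqrt(C1 + sqrt(3)*y)


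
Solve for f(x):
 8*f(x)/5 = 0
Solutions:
 f(x) = 0


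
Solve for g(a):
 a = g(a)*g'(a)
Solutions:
 g(a) = -sqrt(C1 + a^2)
 g(a) = sqrt(C1 + a^2)


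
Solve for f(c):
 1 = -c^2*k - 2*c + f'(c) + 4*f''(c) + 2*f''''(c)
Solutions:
 f(c) = C1 + C2*exp(-6^(1/3)*c*(-(9 + sqrt(465))^(1/3) + 4*6^(1/3)/(9 + sqrt(465))^(1/3))/12)*sin(2^(1/3)*3^(1/6)*c*(2^(1/3)/(9 + sqrt(465))^(1/3) + 3^(2/3)*(9 + sqrt(465))^(1/3)/12)) + C3*exp(-6^(1/3)*c*(-(9 + sqrt(465))^(1/3) + 4*6^(1/3)/(9 + sqrt(465))^(1/3))/12)*cos(2^(1/3)*3^(1/6)*c*(2^(1/3)/(9 + sqrt(465))^(1/3) + 3^(2/3)*(9 + sqrt(465))^(1/3)/12)) + C4*exp(6^(1/3)*c*(-(9 + sqrt(465))^(1/3) + 4*6^(1/3)/(9 + sqrt(465))^(1/3))/6) + c^3*k/3 - 4*c^2*k + c^2 + 32*c*k - 7*c


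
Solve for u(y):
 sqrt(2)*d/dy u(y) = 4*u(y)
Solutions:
 u(y) = C1*exp(2*sqrt(2)*y)


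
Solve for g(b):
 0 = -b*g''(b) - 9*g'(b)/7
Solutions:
 g(b) = C1 + C2/b^(2/7)


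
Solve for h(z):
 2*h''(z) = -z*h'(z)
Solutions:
 h(z) = C1 + C2*erf(z/2)


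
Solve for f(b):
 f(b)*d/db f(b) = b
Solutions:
 f(b) = -sqrt(C1 + b^2)
 f(b) = sqrt(C1 + b^2)


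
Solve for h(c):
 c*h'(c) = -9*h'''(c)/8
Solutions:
 h(c) = C1 + Integral(C2*airyai(-2*3^(1/3)*c/3) + C3*airybi(-2*3^(1/3)*c/3), c)


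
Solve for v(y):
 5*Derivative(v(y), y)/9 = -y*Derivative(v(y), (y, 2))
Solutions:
 v(y) = C1 + C2*y^(4/9)


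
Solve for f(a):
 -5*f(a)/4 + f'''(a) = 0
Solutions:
 f(a) = C3*exp(10^(1/3)*a/2) + (C1*sin(10^(1/3)*sqrt(3)*a/4) + C2*cos(10^(1/3)*sqrt(3)*a/4))*exp(-10^(1/3)*a/4)


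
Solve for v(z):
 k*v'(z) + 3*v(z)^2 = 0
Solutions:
 v(z) = k/(C1*k + 3*z)


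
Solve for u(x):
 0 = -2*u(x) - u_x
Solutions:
 u(x) = C1*exp(-2*x)


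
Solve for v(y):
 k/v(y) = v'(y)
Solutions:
 v(y) = -sqrt(C1 + 2*k*y)
 v(y) = sqrt(C1 + 2*k*y)


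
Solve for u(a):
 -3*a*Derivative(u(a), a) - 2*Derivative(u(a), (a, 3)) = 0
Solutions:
 u(a) = C1 + Integral(C2*airyai(-2^(2/3)*3^(1/3)*a/2) + C3*airybi(-2^(2/3)*3^(1/3)*a/2), a)


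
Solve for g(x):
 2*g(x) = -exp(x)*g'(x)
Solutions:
 g(x) = C1*exp(2*exp(-x))


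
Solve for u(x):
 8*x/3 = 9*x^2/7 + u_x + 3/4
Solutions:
 u(x) = C1 - 3*x^3/7 + 4*x^2/3 - 3*x/4


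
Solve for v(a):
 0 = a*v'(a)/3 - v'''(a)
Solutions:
 v(a) = C1 + Integral(C2*airyai(3^(2/3)*a/3) + C3*airybi(3^(2/3)*a/3), a)


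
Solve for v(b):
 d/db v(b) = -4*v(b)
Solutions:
 v(b) = C1*exp(-4*b)


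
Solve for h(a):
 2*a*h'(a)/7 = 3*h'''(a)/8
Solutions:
 h(a) = C1 + Integral(C2*airyai(2*2^(1/3)*21^(2/3)*a/21) + C3*airybi(2*2^(1/3)*21^(2/3)*a/21), a)


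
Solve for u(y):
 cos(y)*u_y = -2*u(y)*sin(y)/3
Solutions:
 u(y) = C1*cos(y)^(2/3)


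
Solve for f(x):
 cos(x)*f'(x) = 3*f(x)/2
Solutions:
 f(x) = C1*(sin(x) + 1)^(3/4)/(sin(x) - 1)^(3/4)


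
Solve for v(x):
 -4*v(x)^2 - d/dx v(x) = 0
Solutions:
 v(x) = 1/(C1 + 4*x)


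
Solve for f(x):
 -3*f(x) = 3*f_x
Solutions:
 f(x) = C1*exp(-x)


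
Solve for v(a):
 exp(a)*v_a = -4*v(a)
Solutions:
 v(a) = C1*exp(4*exp(-a))


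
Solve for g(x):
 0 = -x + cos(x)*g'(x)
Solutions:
 g(x) = C1 + Integral(x/cos(x), x)
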